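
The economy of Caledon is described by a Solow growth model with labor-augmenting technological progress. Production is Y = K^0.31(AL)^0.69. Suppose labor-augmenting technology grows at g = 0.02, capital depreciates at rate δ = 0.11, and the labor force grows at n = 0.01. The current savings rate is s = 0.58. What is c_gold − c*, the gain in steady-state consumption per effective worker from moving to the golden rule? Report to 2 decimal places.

Δc ≈ 0.19

Break-even investment rate: n + g + δ = 0.01 + 0.02 + 0.11 = 0.14.
Current steady state (s = 0.58): k* = (0.58/0.14)^(1/0.69) ≈ 7.8458, y* = 7.8458^0.31 ≈ 1.8938, c* = (1−0.58)·1.8938 ≈ 0.7954.
Golden rule sets MPK = n+g+δ: 0.31·k^(0.31−1) = 0.14, so k_gold = (0.31/0.14)^(1/0.69) ≈ 3.1647.
y_gold = 3.1647^0.31 ≈ 1.4292, c_gold = y_gold − 0.14·k_gold ≈ 0.9862.
Gain: Δc = 0.9862 − 0.7954 ≈ 0.1908.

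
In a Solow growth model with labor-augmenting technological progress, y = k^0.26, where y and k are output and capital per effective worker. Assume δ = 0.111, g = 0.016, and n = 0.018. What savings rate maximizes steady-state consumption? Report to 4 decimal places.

n + g + δ = 0.018 + 0.016 + 0.111 = 0.145.
At the golden rule MPK = n+g+δ, and in any Cobb-Douglas steady state s = (n+g+δ)·k/y = MPK·k/y = capital's share 0.26.

s_gold = 0.2600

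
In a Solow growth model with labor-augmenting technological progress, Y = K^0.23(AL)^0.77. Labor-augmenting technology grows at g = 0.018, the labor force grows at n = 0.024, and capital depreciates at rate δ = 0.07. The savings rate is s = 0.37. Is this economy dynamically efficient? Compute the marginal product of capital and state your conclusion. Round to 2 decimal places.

n + g + δ = 0.024 + 0.018 + 0.07 = 0.112.
Steady-state k*: s·k^0.23 = 0.112·k gives k* = (0.37/0.112)^(1/0.77) ≈ 4.7207.
MPK = 0.23·4.7207^(-0.77) ≈ 0.0696.
MPK < n+g+δ = 0.112, so the economy is dynamically inefficient (over-saving).

dynamically inefficient; MPK ≈ 0.07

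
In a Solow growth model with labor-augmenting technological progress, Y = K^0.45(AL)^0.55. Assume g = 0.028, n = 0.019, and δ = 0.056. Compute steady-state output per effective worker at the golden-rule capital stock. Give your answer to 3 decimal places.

y_gold ≈ 3.342

Capital per effective worker breaks even when investment replaces (n + g + δ)·k; here n + g + δ = 0.103.
Maximizing c = f(k) − (n+g+δ)·k gives f'(k) = n+g+δ, i.e. 0.45·k^(0.45−1) = 0.103, so k_gold = (0.45/0.103)^(1/0.55) ≈ 14.5989.
Output: y_gold = k_gold^0.45 = 14.5989^0.45 ≈ 3.3415.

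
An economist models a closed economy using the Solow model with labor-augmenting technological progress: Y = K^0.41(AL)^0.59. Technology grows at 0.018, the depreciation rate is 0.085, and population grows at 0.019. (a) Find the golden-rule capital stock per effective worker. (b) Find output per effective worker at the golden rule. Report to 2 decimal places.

n + g + δ = 0.019 + 0.018 + 0.085 = 0.122.
At the golden rule the marginal product of capital equals n+g+δ: 0.41·k^(0.41−1) = 0.122. Solving, k_gold = (0.41/0.122)^(1/0.59) ≈ 7.8027.
y_gold = 7.8027^0.41 ≈ 2.3218.

(a) k_gold ≈ 7.80; (b) y_gold ≈ 2.32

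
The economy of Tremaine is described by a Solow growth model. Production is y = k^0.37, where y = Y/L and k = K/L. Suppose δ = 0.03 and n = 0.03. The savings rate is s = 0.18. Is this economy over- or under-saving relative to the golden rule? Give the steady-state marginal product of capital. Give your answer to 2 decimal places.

The effective depreciation rate is n + δ = 0.03 + 0.03 = 0.06.
Steady-state k*: s·k^0.37 = 0.06·k gives k* = (0.18/0.06)^(1/0.63) ≈ 5.7192.
MPK = 0.37·5.7192^(-0.63) ≈ 0.1233.
MPK > n+δ = 0.06, so the economy is dynamically efficient (under-saving).

under-saving; MPK ≈ 0.12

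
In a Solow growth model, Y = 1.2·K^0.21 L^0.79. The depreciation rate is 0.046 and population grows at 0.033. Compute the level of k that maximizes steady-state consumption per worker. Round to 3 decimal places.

The effective depreciation rate is n + δ = 0.033 + 0.046 = 0.079.
At the golden rule the marginal product of capital equals n+δ: 0.21·1.2·k^(0.21−1) = 0.079. Solving, k_gold = (0.21·1.2/0.079)^(1/0.79) ≈ 4.3420.

k_gold ≈ 4.342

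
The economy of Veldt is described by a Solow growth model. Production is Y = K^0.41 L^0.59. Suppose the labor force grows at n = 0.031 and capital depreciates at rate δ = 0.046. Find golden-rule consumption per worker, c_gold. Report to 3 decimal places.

The effective depreciation rate is n + δ = 0.031 + 0.046 = 0.077.
At the golden rule the marginal product of capital equals n+δ: 0.41·k^(0.41−1) = 0.077. Solving, k_gold = (0.41/0.077)^(1/0.59) ≈ 17.0218.
y_gold = 17.0218^0.41 ≈ 3.1968.
c_gold = y_gold − (n+δ)·k_gold = 3.1968 − 0.077·17.0218 ≈ 1.8861.

c_gold ≈ 1.886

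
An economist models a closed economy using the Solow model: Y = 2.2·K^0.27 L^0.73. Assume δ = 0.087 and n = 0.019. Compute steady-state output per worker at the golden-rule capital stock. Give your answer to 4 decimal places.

n + δ = 0.019 + 0.087 = 0.106.
At the golden rule the marginal product of capital equals n+δ: 0.27·2.2·k^(0.27−1) = 0.106. Solving, k_gold = (0.27·2.2/0.106)^(1/0.73) ≈ 10.6002.
Output: y_gold = 2.2·k_gold^0.27 = 2.2·10.6002^0.27 ≈ 4.1616.

y_gold ≈ 4.1616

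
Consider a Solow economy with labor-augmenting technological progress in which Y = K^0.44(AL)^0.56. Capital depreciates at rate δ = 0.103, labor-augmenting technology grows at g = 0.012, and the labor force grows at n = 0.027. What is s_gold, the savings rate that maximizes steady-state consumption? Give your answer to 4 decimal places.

Capital per effective worker breaks even when investment replaces (n + g + δ)·k; here n + g + δ = 0.142.
At the golden rule MPK = n+g+δ, and in any Cobb-Douglas steady state s = (n+g+δ)·k/y = MPK·k/y = capital's share 0.44.

s_gold = 0.4400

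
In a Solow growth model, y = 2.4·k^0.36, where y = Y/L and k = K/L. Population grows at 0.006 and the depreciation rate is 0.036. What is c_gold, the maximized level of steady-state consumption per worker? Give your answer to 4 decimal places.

Capital per worker breaks even when investment replaces (n + δ)·k; here n + δ = 0.042.
Golden rule sets MPK = n+δ: 0.36·2.4·k^(0.36−1) = 0.042, so k_gold = (0.36·2.4/0.042)^(1/0.64) ≈ 112.7134.
y_gold = 2.4·112.7134^0.36 ≈ 13.1499.
c_gold = y_gold − (n+δ)·k_gold = 13.1499 − 0.042·112.7134 ≈ 8.4159.

c_gold ≈ 8.4159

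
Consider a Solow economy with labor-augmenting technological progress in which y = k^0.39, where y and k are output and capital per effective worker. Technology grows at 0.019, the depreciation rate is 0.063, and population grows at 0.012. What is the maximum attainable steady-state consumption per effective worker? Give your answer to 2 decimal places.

The effective depreciation rate is n + g + δ = 0.012 + 0.019 + 0.063 = 0.094.
Setting f'(k) = n+g+δ gives 0.39·k^(0.39−1) = 0.094, hence k_gold = (0.39/0.094)^(1/0.61) ≈ 10.3041.
y_gold = 10.3041^0.39 ≈ 2.4836.
c_gold = y_gold − (n+g+δ)·k_gold = 2.4836 − 0.094·10.3041 ≈ 1.5150.

c_gold ≈ 1.51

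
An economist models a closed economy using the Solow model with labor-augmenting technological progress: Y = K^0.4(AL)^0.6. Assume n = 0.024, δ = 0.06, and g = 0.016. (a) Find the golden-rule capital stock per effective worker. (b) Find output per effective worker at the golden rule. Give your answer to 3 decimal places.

(a) k_gold ≈ 10.079; (b) y_gold ≈ 2.520

The effective depreciation rate is n + g + δ = 0.024 + 0.016 + 0.06 = 0.1.
Golden rule sets MPK = n+g+δ: 0.4·k^(0.4−1) = 0.1, so k_gold = (0.4/0.1)^(1/0.6) ≈ 10.0794.
y_gold = 10.0794^0.4 ≈ 2.5198.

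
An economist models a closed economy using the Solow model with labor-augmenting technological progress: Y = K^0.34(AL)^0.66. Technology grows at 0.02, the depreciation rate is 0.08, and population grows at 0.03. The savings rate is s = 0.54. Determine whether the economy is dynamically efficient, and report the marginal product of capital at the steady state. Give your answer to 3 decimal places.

n + g + δ = 0.03 + 0.02 + 0.08 = 0.13.
Steady-state k*: s·k^0.34 = 0.13·k gives k* = (0.54/0.13)^(1/0.66) ≈ 8.6506.
MPK = 0.34·8.6506^(-0.66) ≈ 0.0819.
MPK < n+g+δ = 0.13, so the economy is dynamically inefficient (over-saving).

dynamically inefficient; MPK ≈ 0.082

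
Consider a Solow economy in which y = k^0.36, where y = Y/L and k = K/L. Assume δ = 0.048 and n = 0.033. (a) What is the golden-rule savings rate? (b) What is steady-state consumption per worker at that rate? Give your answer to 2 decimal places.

Break-even investment rate: n + δ = 0.033 + 0.048 = 0.081.
For Cobb-Douglas, s_gold equals capital's share: s_gold = 0.36.
Setting f'(k) = n+δ gives 0.36·k^(0.36−1) = 0.081, hence k_gold = (0.36/0.081)^(1/0.64) ≈ 10.2852.
y_gold = 10.2852^0.36 ≈ 2.3142; c_gold = (1−0.36)·y_gold ≈ 1.4811.

(a) s_gold = 0.36; (b) c_gold ≈ 1.48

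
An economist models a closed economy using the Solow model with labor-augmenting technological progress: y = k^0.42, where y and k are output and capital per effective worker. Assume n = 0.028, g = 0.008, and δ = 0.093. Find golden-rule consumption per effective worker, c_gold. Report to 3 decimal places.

c_gold ≈ 1.364

Capital per effective worker breaks even when investment replaces (n + g + δ)·k; here n + g + δ = 0.129.
Golden rule sets MPK = n+g+δ: 0.42·k^(0.42−1) = 0.129, so k_gold = (0.42/0.129)^(1/0.58) ≈ 7.6541.
y_gold = 7.6541^0.42 ≈ 2.3509.
c_gold = y_gold − (n+g+δ)·k_gold = 2.3509 − 0.129·7.6541 ≈ 1.3635.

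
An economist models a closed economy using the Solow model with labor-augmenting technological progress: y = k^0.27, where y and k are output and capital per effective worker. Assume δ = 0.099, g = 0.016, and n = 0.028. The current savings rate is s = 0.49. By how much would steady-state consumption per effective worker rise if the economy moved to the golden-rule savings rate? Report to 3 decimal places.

Capital per effective worker breaks even when investment replaces (n + g + δ)·k; here n + g + δ = 0.143.
Current steady state (s = 0.49): k* = (0.49/0.143)^(1/0.73) ≈ 5.4036, y* = 5.4036^0.27 ≈ 1.5770, c* = (1−0.49)·1.5770 ≈ 0.8043.
At the golden rule the marginal product of capital equals n+g+δ: 0.27·k^(0.27−1) = 0.143. Solving, k_gold = (0.27/0.143)^(1/0.73) ≈ 2.3885.
y_gold = 2.3885^0.27 ≈ 1.2650, c_gold = y_gold − 0.143·k_gold ≈ 0.9235.
Gain: Δc = 0.9235 − 0.8043 ≈ 0.1192.

Δc ≈ 0.119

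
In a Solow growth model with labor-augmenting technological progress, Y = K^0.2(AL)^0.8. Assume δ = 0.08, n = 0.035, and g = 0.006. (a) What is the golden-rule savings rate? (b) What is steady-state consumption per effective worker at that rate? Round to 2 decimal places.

Break-even investment rate: n + g + δ = 0.035 + 0.006 + 0.08 = 0.121.
For Cobb-Douglas, s_gold equals capital's share: s_gold = 0.2.
At the golden rule the marginal product of capital equals n+g+δ: 0.2·k^(0.2−1) = 0.121. Solving, k_gold = (0.2/0.121)^(1/0.8) ≈ 1.8742.
y_gold = 1.8742^0.2 ≈ 1.1339; c_gold = (1−0.2)·y_gold ≈ 0.9071.

(a) s_gold = 0.20; (b) c_gold ≈ 0.91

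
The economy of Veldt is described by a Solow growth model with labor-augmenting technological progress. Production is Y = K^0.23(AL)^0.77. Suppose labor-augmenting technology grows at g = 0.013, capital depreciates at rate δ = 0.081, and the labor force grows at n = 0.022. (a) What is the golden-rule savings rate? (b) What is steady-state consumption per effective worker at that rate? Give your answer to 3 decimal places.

(a) s_gold = 0.230; (b) c_gold ≈ 0.945

Break-even investment rate: n + g + δ = 0.022 + 0.013 + 0.081 = 0.116.
For Cobb-Douglas, s_gold equals capital's share: s_gold = 0.23.
Golden rule sets MPK = n+g+δ: 0.23·k^(0.23−1) = 0.116, so k_gold = (0.23/0.116)^(1/0.77) ≈ 2.4326.
y_gold = 2.4326^0.23 ≈ 1.2269; c_gold = (1−0.23)·y_gold ≈ 0.9447.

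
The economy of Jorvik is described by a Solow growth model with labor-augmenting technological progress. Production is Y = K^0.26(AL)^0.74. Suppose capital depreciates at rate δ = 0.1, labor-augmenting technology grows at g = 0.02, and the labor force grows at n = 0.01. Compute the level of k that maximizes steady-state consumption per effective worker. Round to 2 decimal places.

k_gold ≈ 2.55

Break-even investment rate: n + g + δ = 0.01 + 0.02 + 0.1 = 0.13.
At the golden rule the marginal product of capital equals n+g+δ: 0.26·k^(0.26−1) = 0.13. Solving, k_gold = (0.26/0.13)^(1/0.74) ≈ 2.5515.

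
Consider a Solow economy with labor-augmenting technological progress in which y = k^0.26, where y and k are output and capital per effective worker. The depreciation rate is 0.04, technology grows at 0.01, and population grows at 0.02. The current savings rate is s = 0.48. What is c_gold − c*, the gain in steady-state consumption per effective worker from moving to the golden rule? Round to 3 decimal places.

Capital per effective worker breaks even when investment replaces (n + g + δ)·k; here n + g + δ = 0.07.
Current steady state (s = 0.48): k* = (0.48/0.07)^(1/0.74) ≈ 13.4872, y* = 13.4872^0.26 ≈ 1.9669, c* = (1−0.48)·1.9669 ≈ 1.0228.
At the golden rule the marginal product of capital equals n+g+δ: 0.26·k^(0.26−1) = 0.07. Solving, k_gold = (0.26/0.07)^(1/0.74) ≈ 5.8898.
y_gold = 5.8898^0.26 ≈ 1.5857, c_gold = y_gold − 0.07·k_gold ≈ 1.1734.
Gain: Δc = 1.1734 − 1.0228 ≈ 0.1506.

Δc ≈ 0.151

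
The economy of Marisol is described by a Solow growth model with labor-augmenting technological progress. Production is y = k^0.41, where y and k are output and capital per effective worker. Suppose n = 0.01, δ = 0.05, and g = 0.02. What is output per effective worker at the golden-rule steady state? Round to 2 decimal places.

y_gold ≈ 3.11

n + g + δ = 0.01 + 0.02 + 0.05 = 0.08.
Setting f'(k) = n+g+δ gives 0.41·k^(0.41−1) = 0.08, hence k_gold = (0.41/0.08)^(1/0.59) ≈ 15.9541.
Output: y_gold = k_gold^0.41 = 15.9541^0.41 ≈ 3.1130.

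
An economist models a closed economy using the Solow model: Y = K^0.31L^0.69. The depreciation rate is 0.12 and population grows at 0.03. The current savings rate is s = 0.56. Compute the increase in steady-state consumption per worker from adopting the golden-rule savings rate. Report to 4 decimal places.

n + δ = 0.03 + 0.12 = 0.15.
Current steady state (s = 0.56): k* = (0.56/0.15)^(1/0.69) ≈ 6.7472, y* = 6.7472^0.31 ≈ 1.8073, c* = (1−0.56)·1.8073 ≈ 0.7952.
Golden rule sets MPK = n+δ: 0.31·k^(0.31−1) = 0.15, so k_gold = (0.31/0.15)^(1/0.69) ≈ 2.8636.
y_gold = 2.8636^0.31 ≈ 1.3856, c_gold = y_gold − 0.15·k_gold ≈ 0.9561.
Gain: Δc = 0.9561 − 0.7952 ≈ 0.1609.

Δc ≈ 0.1609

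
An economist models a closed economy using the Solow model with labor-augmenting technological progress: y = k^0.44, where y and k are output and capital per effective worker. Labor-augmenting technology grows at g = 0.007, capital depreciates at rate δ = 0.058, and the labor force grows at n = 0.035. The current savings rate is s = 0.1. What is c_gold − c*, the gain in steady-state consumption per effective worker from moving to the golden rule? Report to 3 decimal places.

Capital per effective worker breaks even when investment replaces (n + g + δ)·k; here n + g + δ = 0.1.
Current steady state (s = 0.1): k* = (0.1/0.1)^(1/0.56) ≈ 1.0000, y* = 1.0000^0.44 ≈ 1.0000, c* = (1−0.1)·1.0000 ≈ 0.9000.
Golden rule sets MPK = n+g+δ: 0.44·k^(0.44−1) = 0.1, so k_gold = (0.44/0.1)^(1/0.56) ≈ 14.0936.
y_gold = 14.0936^0.44 ≈ 3.2031, c_gold = y_gold − 0.1·k_gold ≈ 1.7937.
Gain: Δc = 1.7937 − 0.9000 ≈ 0.8937.

Δc ≈ 0.894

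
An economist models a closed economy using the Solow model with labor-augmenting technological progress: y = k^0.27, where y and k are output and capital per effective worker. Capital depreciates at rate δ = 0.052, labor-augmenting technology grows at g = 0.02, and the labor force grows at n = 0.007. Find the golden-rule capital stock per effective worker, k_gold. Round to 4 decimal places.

k_gold ≈ 5.3845

Capital per effective worker breaks even when investment replaces (n + g + δ)·k; here n + g + δ = 0.079.
At the golden rule the marginal product of capital equals n+g+δ: 0.27·k^(0.27−1) = 0.079. Solving, k_gold = (0.27/0.079)^(1/0.73) ≈ 5.3845.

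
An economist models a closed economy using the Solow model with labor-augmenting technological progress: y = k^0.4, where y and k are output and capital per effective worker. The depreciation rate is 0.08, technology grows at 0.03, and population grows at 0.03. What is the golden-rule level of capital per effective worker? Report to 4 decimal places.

n + g + δ = 0.03 + 0.03 + 0.08 = 0.14.
Maximizing c = f(k) − (n+g+δ)·k gives f'(k) = n+g+δ, i.e. 0.4·k^(0.4−1) = 0.14, so k_gold = (0.4/0.14)^(1/0.6) ≈ 5.7529.

k_gold ≈ 5.7529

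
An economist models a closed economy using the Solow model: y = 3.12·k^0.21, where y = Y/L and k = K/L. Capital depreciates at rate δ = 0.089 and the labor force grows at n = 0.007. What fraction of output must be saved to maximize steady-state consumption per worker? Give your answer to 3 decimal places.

The effective depreciation rate is n + δ = 0.007 + 0.089 = 0.096.
At the golden rule MPK = n+δ, and in any Cobb-Douglas steady state s = (n+δ)·k/y = MPK·k/y = capital's share 0.21.

s_gold = 0.210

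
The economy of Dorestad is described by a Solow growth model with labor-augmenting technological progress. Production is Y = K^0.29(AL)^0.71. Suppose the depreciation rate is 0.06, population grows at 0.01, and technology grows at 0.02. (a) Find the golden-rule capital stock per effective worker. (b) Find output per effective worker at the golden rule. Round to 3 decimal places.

(a) k_gold ≈ 5.197; (b) y_gold ≈ 1.613

Break-even investment rate: n + g + δ = 0.01 + 0.02 + 0.06 = 0.09.
Maximizing c = f(k) − (n+g+δ)·k gives f'(k) = n+g+δ, i.e. 0.29·k^(0.29−1) = 0.09, so k_gold = (0.29/0.09)^(1/0.71) ≈ 5.1965.
y_gold = 5.1965^0.29 ≈ 1.6127.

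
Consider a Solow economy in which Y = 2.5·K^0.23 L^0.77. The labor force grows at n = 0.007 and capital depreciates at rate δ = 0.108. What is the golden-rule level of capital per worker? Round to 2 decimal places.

Break-even investment rate: n + δ = 0.007 + 0.108 = 0.115.
Maximizing c = f(k) − (n+δ)·k gives f'(k) = n+δ, i.e. 0.23·2.5·k^(0.23−1) = 0.115, so k_gold = (0.23·2.5/0.115)^(1/0.77) ≈ 8.0864.

k_gold ≈ 8.09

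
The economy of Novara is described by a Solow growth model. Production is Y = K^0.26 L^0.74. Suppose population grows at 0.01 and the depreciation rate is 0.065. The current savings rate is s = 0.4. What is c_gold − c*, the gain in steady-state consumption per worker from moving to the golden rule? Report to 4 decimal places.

Capital per worker breaks even when investment replaces (n + δ)·k; here n + δ = 0.075.
Current steady state (s = 0.4): k* = (0.4/0.075)^(1/0.74) ≈ 9.6035, y* = 9.6035^0.26 ≈ 1.8007, c* = (1−0.4)·1.8007 ≈ 1.0804.
Golden rule sets MPK = n+δ: 0.26·k^(0.26−1) = 0.075, so k_gold = (0.26/0.075)^(1/0.74) ≈ 5.3655.
y_gold = 5.3655^0.26 ≈ 1.5477, c_gold = y_gold − 0.075·k_gold ≈ 1.1453.
Gain: Δc = 1.1453 − 1.0804 ≈ 0.0649.

Δc ≈ 0.0649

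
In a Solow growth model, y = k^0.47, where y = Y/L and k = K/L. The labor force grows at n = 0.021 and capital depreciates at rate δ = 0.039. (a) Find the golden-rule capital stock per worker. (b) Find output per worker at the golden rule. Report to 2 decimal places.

Break-even investment rate: n + δ = 0.021 + 0.039 = 0.06.
Maximizing c = f(k) − (n+δ)·k gives f'(k) = n+δ, i.e. 0.47·k^(0.47−1) = 0.06, so k_gold = (0.47/0.06)^(1/0.53) ≈ 48.6062.
y_gold = 48.6062^0.47 ≈ 6.2050.

(a) k_gold ≈ 48.61; (b) y_gold ≈ 6.21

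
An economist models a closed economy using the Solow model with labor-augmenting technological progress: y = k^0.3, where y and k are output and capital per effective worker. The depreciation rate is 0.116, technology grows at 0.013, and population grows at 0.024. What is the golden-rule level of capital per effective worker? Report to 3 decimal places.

n + g + δ = 0.024 + 0.013 + 0.116 = 0.153.
Maximizing c = f(k) − (n+g+δ)·k gives f'(k) = n+g+δ, i.e. 0.3·k^(0.3−1) = 0.153, so k_gold = (0.3/0.153)^(1/0.7) ≈ 2.6167.

k_gold ≈ 2.617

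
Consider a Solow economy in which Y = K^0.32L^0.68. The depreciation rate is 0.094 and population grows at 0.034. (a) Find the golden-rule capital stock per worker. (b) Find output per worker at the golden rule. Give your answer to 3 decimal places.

(a) k_gold ≈ 3.848; (b) y_gold ≈ 1.539

Break-even investment rate: n + δ = 0.034 + 0.094 = 0.128.
Maximizing c = f(k) − (n+δ)·k gives f'(k) = n+δ, i.e. 0.32·k^(0.32−1) = 0.128, so k_gold = (0.32/0.128)^(1/0.68) ≈ 3.8477.
y_gold = 3.8477^0.32 ≈ 1.5391.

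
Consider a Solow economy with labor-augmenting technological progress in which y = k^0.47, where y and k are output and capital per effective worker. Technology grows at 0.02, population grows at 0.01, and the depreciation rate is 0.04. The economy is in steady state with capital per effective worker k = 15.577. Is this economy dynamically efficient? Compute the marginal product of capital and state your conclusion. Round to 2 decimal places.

dynamically efficient; MPK ≈ 0.11

Capital per effective worker breaks even when investment replaces (n + g + δ)·k; here n + g + δ = 0.07.
MPK = 0.47·k^(0.47−1) = 0.47·15.577^(-0.53) ≈ 0.1097.
MPK > 0.07, so the economy is dynamically efficient (under-saving).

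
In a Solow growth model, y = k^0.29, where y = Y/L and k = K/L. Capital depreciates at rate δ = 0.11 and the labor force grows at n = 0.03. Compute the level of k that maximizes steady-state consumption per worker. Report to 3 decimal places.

k_gold ≈ 2.789

n + δ = 0.03 + 0.11 = 0.14.
Maximizing c = f(k) − (n+δ)·k gives f'(k) = n+δ, i.e. 0.29·k^(0.29−1) = 0.14, so k_gold = (0.29/0.14)^(1/0.71) ≈ 2.7890.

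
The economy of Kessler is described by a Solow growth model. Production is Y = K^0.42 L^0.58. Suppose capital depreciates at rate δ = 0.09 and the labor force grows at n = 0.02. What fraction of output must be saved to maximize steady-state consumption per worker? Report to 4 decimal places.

The effective depreciation rate is n + δ = 0.02 + 0.09 = 0.11.
At the golden rule MPK = n+δ, and in any Cobb-Douglas steady state s = (n+δ)·k/y = MPK·k/y = capital's share 0.42.

s_gold = 0.4200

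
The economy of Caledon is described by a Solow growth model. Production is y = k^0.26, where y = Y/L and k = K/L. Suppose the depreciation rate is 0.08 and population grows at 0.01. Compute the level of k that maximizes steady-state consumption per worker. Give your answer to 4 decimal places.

Break-even investment rate: n + δ = 0.01 + 0.08 = 0.09.
Setting f'(k) = n+δ gives 0.26·k^(0.26−1) = 0.09, hence k_gold = (0.26/0.09)^(1/0.74) ≈ 4.1938.

k_gold ≈ 4.1938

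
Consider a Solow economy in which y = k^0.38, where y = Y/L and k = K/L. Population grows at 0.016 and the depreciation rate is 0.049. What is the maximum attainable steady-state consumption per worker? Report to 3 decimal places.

c_gold ≈ 1.830

n + δ = 0.016 + 0.049 = 0.065.
At the golden rule the marginal product of capital equals n+δ: 0.38·k^(0.38−1) = 0.065. Solving, k_gold = (0.38/0.065)^(1/0.62) ≈ 17.2539.
y_gold = 17.2539^0.38 ≈ 2.9513.
c_gold = y_gold − (n+δ)·k_gold = 2.9513 − 0.065·17.2539 ≈ 1.8298.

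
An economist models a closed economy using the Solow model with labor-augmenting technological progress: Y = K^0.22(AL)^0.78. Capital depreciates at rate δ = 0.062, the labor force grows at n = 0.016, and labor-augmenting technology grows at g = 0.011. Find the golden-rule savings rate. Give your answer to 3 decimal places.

Break-even investment rate: n + g + δ = 0.016 + 0.011 + 0.062 = 0.089.
At the golden rule MPK = n+g+δ, and in any Cobb-Douglas steady state s = (n+g+δ)·k/y = MPK·k/y = capital's share 0.22.

s_gold = 0.220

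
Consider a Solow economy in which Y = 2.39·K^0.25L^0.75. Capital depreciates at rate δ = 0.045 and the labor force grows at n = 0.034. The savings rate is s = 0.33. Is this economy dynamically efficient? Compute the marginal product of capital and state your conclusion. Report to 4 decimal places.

The effective depreciation rate is n + δ = 0.034 + 0.045 = 0.079.
Steady-state k*: s·A·k^0.25 = 0.079·k gives k* = (0.33·2.39/0.079)^(1/0.75) ≈ 21.4971.
MPK = 0.25·2.39·21.4971^(-0.75) ≈ 0.0598.
MPK < n+δ = 0.079, so the economy is dynamically inefficient (over-saving).

dynamically inefficient; MPK ≈ 0.0598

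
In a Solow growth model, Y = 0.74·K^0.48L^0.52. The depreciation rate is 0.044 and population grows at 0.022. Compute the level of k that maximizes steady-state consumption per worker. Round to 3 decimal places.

k_gold ≈ 25.447

Break-even investment rate: n + δ = 0.022 + 0.044 = 0.066.
Maximizing c = f(k) − (n+δ)·k gives f'(k) = n+δ, i.e. 0.48·0.74·k^(0.48−1) = 0.066, so k_gold = (0.48·0.74/0.066)^(1/0.52) ≈ 25.4468.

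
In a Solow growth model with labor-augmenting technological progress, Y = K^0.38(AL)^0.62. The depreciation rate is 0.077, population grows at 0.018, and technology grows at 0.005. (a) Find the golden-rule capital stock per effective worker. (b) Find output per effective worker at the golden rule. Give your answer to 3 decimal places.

Capital per effective worker breaks even when investment replaces (n + g + δ)·k; here n + g + δ = 0.1.
Setting f'(k) = n+g+δ gives 0.38·k^(0.38−1) = 0.1, hence k_gold = (0.38/0.1)^(1/0.62) ≈ 8.6126.
y_gold = 8.6126^0.38 ≈ 2.2665.

(a) k_gold ≈ 8.613; (b) y_gold ≈ 2.266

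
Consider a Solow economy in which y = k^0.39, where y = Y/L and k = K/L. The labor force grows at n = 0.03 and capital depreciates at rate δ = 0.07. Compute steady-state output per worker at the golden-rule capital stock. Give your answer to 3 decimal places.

Capital per worker breaks even when investment replaces (n + δ)·k; here n + δ = 0.1.
Maximizing c = f(k) − (n+δ)·k gives f'(k) = n+δ, i.e. 0.39·k^(0.39−1) = 0.1, so k_gold = (0.39/0.1)^(1/0.61) ≈ 9.3102.
Output: y_gold = k_gold^0.39 = 9.3102^0.39 ≈ 2.3872.

y_gold ≈ 2.387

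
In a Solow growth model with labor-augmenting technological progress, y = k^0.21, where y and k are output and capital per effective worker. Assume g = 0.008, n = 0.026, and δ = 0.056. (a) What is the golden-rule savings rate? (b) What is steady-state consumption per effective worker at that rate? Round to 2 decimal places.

(a) s_gold = 0.21; (b) c_gold ≈ 0.99

n + g + δ = 0.026 + 0.008 + 0.056 = 0.09.
For Cobb-Douglas, s_gold equals capital's share: s_gold = 0.21.
Golden rule sets MPK = n+g+δ: 0.21·k^(0.21−1) = 0.09, so k_gold = (0.21/0.09)^(1/0.79) ≈ 2.9228.
y_gold = 2.9228^0.21 ≈ 1.2526; c_gold = (1−0.21)·y_gold ≈ 0.9896.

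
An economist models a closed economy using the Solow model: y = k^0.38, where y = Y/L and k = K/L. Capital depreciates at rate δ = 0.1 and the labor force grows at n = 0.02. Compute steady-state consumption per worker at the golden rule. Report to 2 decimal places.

Break-even investment rate: n + δ = 0.02 + 0.1 = 0.12.
Maximizing c = f(k) − (n+δ)·k gives f'(k) = n+δ, i.e. 0.38·k^(0.38−1) = 0.12, so k_gold = (0.38/0.12)^(1/0.62) ≈ 6.4183.
y_gold = 6.4183^0.38 ≈ 2.0268.
c_gold = y_gold − (n+δ)·k_gold = 2.0268 − 0.12·6.4183 ≈ 1.2566.

c_gold ≈ 1.26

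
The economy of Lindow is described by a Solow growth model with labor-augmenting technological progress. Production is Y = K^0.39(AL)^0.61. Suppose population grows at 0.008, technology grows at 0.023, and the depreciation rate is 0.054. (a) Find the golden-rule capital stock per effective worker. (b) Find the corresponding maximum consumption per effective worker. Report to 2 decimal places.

(a) k_gold ≈ 12.15; (b) c_gold ≈ 1.62

The effective depreciation rate is n + g + δ = 0.008 + 0.023 + 0.054 = 0.085.
Maximizing c = f(k) − (n+g+δ)·k gives f'(k) = n+g+δ, i.e. 0.39·k^(0.39−1) = 0.085, so k_gold = (0.39/0.085)^(1/0.61) ≈ 12.1525.
y_gold = 12.1525^0.39 ≈ 2.6486; c_gold = y_gold − 0.085·k_gold ≈ 1.6157.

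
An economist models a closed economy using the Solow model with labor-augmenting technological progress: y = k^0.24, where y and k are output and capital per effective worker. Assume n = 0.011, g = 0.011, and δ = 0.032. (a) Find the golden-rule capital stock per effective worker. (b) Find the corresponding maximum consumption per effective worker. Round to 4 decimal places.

(a) k_gold ≈ 7.1185; (b) c_gold ≈ 1.2173

n + g + δ = 0.011 + 0.011 + 0.032 = 0.054.
Golden rule sets MPK = n+g+δ: 0.24·k^(0.24−1) = 0.054, so k_gold = (0.24/0.054)^(1/0.76) ≈ 7.1185.
y_gold = 7.1185^0.24 ≈ 1.6017; c_gold = y_gold − 0.054·k_gold ≈ 1.2173.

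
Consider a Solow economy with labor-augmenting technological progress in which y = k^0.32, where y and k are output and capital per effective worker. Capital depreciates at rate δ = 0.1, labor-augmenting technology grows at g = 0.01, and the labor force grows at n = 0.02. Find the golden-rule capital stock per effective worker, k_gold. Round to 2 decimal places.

k_gold ≈ 3.76

Capital per effective worker breaks even when investment replaces (n + g + δ)·k; here n + g + δ = 0.13.
Golden rule sets MPK = n+g+δ: 0.32·k^(0.32−1) = 0.13, so k_gold = (0.32/0.13)^(1/0.68) ≈ 3.7610.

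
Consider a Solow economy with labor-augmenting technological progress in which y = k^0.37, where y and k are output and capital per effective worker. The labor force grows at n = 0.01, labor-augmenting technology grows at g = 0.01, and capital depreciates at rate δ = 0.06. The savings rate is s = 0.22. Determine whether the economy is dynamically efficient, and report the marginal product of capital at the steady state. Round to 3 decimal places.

dynamically efficient; MPK ≈ 0.135

Break-even investment rate: n + g + δ = 0.01 + 0.01 + 0.06 = 0.08.
Steady-state k*: s·k^0.37 = 0.08·k gives k* = (0.22/0.08)^(1/0.63) ≈ 4.9814.
MPK = 0.37·4.9814^(-0.63) ≈ 0.1345.
MPK > n+g+δ = 0.08, so the economy is dynamically efficient (under-saving).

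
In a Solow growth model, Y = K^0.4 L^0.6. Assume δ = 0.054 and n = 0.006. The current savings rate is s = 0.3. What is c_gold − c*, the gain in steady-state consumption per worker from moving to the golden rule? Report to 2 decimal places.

Capital per worker breaks even when investment replaces (n + δ)·k; here n + δ = 0.06.
Current steady state (s = 0.3): k* = (0.3/0.06)^(1/0.6) ≈ 14.6201, y* = 14.6201^0.4 ≈ 2.9240, c* = (1−0.3)·2.9240 ≈ 2.0468.
Setting f'(k) = n+δ gives 0.4·k^(0.4−1) = 0.06, hence k_gold = (0.4/0.06)^(1/0.6) ≈ 23.6146.
y_gold = 23.6146^0.4 ≈ 3.5422, c_gold = y_gold − 0.06·k_gold ≈ 2.1253.
Gain: Δc = 2.1253 − 2.0468 ≈ 0.0785.

Δc ≈ 0.08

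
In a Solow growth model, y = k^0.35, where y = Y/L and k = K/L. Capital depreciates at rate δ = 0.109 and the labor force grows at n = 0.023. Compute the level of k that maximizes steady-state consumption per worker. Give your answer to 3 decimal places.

Capital per worker breaks even when investment replaces (n + δ)·k; here n + δ = 0.132.
At the golden rule the marginal product of capital equals n+δ: 0.35·k^(0.35−1) = 0.132. Solving, k_gold = (0.35/0.132)^(1/0.65) ≈ 4.4826.

k_gold ≈ 4.483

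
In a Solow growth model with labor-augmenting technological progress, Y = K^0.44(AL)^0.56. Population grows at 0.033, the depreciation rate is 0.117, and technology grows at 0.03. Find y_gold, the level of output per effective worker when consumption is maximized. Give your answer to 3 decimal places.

Capital per effective worker breaks even when investment replaces (n + g + δ)·k; here n + g + δ = 0.18.
At the golden rule the marginal product of capital equals n+g+δ: 0.44·k^(0.44−1) = 0.18. Solving, k_gold = (0.44/0.18)^(1/0.56) ≈ 4.9338.
Output: y_gold = k_gold^0.44 = 4.9338^0.44 ≈ 2.0184.

y_gold ≈ 2.018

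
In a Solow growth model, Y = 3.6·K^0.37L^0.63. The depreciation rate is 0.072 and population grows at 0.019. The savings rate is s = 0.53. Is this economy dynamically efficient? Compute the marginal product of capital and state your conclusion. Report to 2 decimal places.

Capital per worker breaks even when investment replaces (n + δ)·k; here n + δ = 0.091.
Steady-state k*: s·A·k^0.37 = 0.091·k gives k* = (0.53·3.6/0.091)^(1/0.63) ≈ 125.2212.
MPK = 0.37·3.6·125.2212^(-0.63) ≈ 0.0635.
MPK < n+δ = 0.091, so the economy is dynamically inefficient (over-saving).

dynamically inefficient; MPK ≈ 0.06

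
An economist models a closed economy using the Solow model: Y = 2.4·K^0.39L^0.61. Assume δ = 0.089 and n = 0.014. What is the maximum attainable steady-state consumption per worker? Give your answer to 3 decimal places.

Capital per worker breaks even when investment replaces (n + δ)·k; here n + δ = 0.103.
At the golden rule the marginal product of capital equals n+δ: 0.39·2.4·k^(0.39−1) = 0.103. Solving, k_gold = (0.39·2.4/0.103)^(1/0.61) ≈ 37.2573.
y_gold = 2.4·37.2573^0.39 ≈ 9.8397.
c_gold = y_gold − (n+δ)·k_gold = 9.8397 − 0.103·37.2573 ≈ 6.0022.

c_gold ≈ 6.002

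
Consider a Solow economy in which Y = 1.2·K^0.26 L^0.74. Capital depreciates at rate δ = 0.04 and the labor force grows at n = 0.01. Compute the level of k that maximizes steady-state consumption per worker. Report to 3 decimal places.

Capital per worker breaks even when investment replaces (n + δ)·k; here n + δ = 0.05.
Golden rule sets MPK = n+δ: 0.26·1.2·k^(0.26−1) = 0.05, so k_gold = (0.26·1.2/0.05)^(1/0.74) ≈ 11.8734.

k_gold ≈ 11.873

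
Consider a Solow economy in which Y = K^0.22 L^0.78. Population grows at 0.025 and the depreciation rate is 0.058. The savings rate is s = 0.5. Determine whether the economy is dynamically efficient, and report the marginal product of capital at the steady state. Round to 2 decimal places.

dynamically inefficient; MPK ≈ 0.04

n + δ = 0.025 + 0.058 = 0.083.
Steady-state k*: s·k^0.22 = 0.083·k gives k* = (0.5/0.083)^(1/0.78) ≈ 9.9968.
MPK = 0.22·9.9968^(-0.78) ≈ 0.0365.
MPK < n+δ = 0.083, so the economy is dynamically inefficient (over-saving).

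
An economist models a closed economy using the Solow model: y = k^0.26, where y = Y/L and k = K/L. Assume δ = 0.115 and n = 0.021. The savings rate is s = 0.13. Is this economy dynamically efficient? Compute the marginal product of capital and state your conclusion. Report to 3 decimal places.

n + δ = 0.021 + 0.115 = 0.136.
Steady-state k*: s·k^0.26 = 0.136·k gives k* = (0.13/0.136)^(1/0.74) ≈ 0.9408.
MPK = 0.26·0.9408^(-0.74) ≈ 0.2720.
MPK > n+δ = 0.136, so the economy is dynamically efficient (under-saving).

dynamically efficient; MPK ≈ 0.272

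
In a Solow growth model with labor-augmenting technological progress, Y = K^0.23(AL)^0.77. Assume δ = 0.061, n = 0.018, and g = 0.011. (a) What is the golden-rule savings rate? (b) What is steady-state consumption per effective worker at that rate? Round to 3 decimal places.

(a) s_gold = 0.230; (b) c_gold ≈ 1.019

n + g + δ = 0.018 + 0.011 + 0.061 = 0.09.
For Cobb-Douglas, s_gold equals capital's share: s_gold = 0.23.
Maximizing c = f(k) − (n+g+δ)·k gives f'(k) = n+g+δ, i.e. 0.23·k^(0.23−1) = 0.09, so k_gold = (0.23/0.09)^(1/0.77) ≈ 3.3822.
y_gold = 3.3822^0.23 ≈ 1.3235; c_gold = (1−0.23)·y_gold ≈ 1.0191.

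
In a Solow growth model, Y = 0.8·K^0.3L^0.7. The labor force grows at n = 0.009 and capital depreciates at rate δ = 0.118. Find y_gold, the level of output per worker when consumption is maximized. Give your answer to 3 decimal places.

Break-even investment rate: n + δ = 0.009 + 0.118 = 0.127.
At the golden rule the marginal product of capital equals n+δ: 0.3·0.8·k^(0.3−1) = 0.127. Solving, k_gold = (0.3·0.8/0.127)^(1/0.7) ≈ 2.4824.
Output: y_gold = 0.8·k_gold^0.3 = 0.8·2.4824^0.3 ≈ 1.0509.

y_gold ≈ 1.051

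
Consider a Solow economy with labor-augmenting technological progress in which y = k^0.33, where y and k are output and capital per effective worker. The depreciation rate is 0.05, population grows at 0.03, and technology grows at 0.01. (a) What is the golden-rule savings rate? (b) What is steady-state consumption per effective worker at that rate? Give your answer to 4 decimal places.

The effective depreciation rate is n + g + δ = 0.03 + 0.01 + 0.05 = 0.09.
For Cobb-Douglas, s_gold equals capital's share: s_gold = 0.33.
Maximizing c = f(k) − (n+g+δ)·k gives f'(k) = n+g+δ, i.e. 0.33·k^(0.33−1) = 0.09, so k_gold = (0.33/0.09)^(1/0.67) ≈ 6.9534.
y_gold = 6.9534^0.33 ≈ 1.8964; c_gold = (1−0.33)·y_gold ≈ 1.2706.

(a) s_gold = 0.3300; (b) c_gold ≈ 1.2706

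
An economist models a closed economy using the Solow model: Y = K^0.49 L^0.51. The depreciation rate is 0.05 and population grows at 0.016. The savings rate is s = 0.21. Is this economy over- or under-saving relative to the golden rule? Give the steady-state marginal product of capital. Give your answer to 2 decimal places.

Break-even investment rate: n + δ = 0.016 + 0.05 = 0.066.
Steady-state k*: s·k^0.49 = 0.066·k gives k* = (0.21/0.066)^(1/0.51) ≈ 9.6747.
MPK = 0.49·9.6747^(-0.51) ≈ 0.1540.
MPK > n+δ = 0.066, so the economy is dynamically efficient (under-saving).

under-saving; MPK ≈ 0.15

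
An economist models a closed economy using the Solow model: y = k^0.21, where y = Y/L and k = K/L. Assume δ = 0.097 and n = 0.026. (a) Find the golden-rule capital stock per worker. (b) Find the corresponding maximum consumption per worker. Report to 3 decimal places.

(a) k_gold ≈ 1.968; (b) c_gold ≈ 0.911

Break-even investment rate: n + δ = 0.026 + 0.097 = 0.123.
Setting f'(k) = n+δ gives 0.21·k^(0.21−1) = 0.123, hence k_gold = (0.21/0.123)^(1/0.79) ≈ 1.9682.
y_gold = 1.9682^0.21 ≈ 1.1528; c_gold = y_gold − 0.123·k_gold ≈ 0.9107.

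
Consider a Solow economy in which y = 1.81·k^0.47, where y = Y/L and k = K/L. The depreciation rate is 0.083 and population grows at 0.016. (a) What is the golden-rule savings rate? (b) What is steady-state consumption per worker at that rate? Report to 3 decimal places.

The effective depreciation rate is n + δ = 0.016 + 0.083 = 0.099.
For Cobb-Douglas, s_gold equals capital's share: s_gold = 0.47.
At the golden rule the marginal product of capital equals n+δ: 0.47·1.81·k^(0.47−1) = 0.099. Solving, k_gold = (0.47·1.81/0.099)^(1/0.53) ≈ 57.8803.
y_gold = 1.81·57.8803^0.47 ≈ 12.1918; c_gold = (1−0.47)·y_gold ≈ 6.4617.

(a) s_gold = 0.470; (b) c_gold ≈ 6.462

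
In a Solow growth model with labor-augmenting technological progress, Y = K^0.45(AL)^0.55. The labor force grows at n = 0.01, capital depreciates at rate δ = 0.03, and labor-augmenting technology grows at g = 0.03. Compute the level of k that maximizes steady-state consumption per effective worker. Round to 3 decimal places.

n + g + δ = 0.01 + 0.03 + 0.03 = 0.07.
At the golden rule the marginal product of capital equals n+g+δ: 0.45·k^(0.45−1) = 0.07. Solving, k_gold = (0.45/0.07)^(1/0.55) ≈ 29.4645.

k_gold ≈ 29.464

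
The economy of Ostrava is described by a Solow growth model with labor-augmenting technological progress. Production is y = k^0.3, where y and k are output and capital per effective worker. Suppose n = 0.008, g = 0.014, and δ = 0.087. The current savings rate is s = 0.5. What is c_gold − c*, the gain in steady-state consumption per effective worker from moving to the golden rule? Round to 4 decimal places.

Break-even investment rate: n + g + δ = 0.008 + 0.014 + 0.087 = 0.109.
Current steady state (s = 0.5): k* = (0.5/0.109)^(1/0.7) ≈ 8.8117, y* = 8.8117^0.3 ≈ 1.9210, c* = (1−0.5)·1.9210 ≈ 0.9605.
Maximizing c = f(k) − (n+g+δ)·k gives f'(k) = n+g+δ, i.e. 0.3·k^(0.3−1) = 0.109, so k_gold = (0.3/0.109)^(1/0.7) ≈ 4.2475.
y_gold = 4.2475^0.3 ≈ 1.5433, c_gold = y_gold − 0.109·k_gold ≈ 1.0803.
Gain: Δc = 1.0803 − 0.9605 ≈ 0.1198.

Δc ≈ 0.1198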